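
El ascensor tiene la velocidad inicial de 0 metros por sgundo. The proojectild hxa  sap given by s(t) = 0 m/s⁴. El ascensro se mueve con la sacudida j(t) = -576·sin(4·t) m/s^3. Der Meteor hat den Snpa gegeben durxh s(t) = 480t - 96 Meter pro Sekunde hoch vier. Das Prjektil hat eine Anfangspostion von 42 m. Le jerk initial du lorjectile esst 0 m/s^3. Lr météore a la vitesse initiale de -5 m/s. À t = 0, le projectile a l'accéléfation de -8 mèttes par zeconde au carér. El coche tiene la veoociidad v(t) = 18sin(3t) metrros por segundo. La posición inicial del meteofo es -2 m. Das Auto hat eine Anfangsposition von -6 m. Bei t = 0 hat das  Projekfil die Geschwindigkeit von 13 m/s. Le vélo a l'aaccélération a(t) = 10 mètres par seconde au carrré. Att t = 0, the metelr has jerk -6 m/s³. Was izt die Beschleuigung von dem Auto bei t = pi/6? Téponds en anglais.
We must differentiate our velocity equation v(t) = 18·sin(3·t) 1 time. Taking d/dt of v(t), we find a(t) = 54·cos(3·t). Using a(t) = 54·cos(3·t) and substituting t = pi/6, we find a = 0.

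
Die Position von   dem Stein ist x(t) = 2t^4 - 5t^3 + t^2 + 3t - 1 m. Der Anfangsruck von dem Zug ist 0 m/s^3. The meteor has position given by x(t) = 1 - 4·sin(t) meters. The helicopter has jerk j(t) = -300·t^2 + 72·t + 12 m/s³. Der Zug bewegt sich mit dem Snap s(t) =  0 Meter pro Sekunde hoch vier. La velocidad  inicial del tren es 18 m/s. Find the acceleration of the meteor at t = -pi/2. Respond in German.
Um dies zu lösen, müssen wir 2 Ableitungen unserer Gleichung für die Position x(t) = 1 - 4·sin(t) nehmen. Durch Ableiten von der Position erhalten wir die Geschwindigkeit: v(t) = -4·cos(t). Durch Ableiten von der Geschwindigkeit erhalten wir die Beschleunigung: a(t) = 4·sin(t). Wir haben die Beschleunigung a(t) = 4·sin(t). Durch Einsetzen von t = -pi/2: a(-pi/2) = -4.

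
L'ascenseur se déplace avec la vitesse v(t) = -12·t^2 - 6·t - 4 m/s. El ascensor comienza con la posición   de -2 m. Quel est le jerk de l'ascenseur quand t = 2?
En partant de la vitesse v(t) = -12·t^2 - 6·t - 4, nous prenons 2 dérivées. La dérivée de la vitesse donne l'accélération: a(t) = -24·t - 6. En dérivant l'accélération, nous obtenons le jerk: j(t) = -24. En utilisant j(t) = -24 et en substituant t = 2, nous trouvons j = -24.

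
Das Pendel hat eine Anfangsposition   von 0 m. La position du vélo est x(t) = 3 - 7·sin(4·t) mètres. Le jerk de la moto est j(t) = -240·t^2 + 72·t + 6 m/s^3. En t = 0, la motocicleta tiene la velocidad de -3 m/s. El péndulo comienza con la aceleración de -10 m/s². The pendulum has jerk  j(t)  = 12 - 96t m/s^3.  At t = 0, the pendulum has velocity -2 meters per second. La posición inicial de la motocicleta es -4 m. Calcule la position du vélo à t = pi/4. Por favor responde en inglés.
Using x(t) = 3 - 7·sin(4·t) and substituting t = pi/4, we find x = 3.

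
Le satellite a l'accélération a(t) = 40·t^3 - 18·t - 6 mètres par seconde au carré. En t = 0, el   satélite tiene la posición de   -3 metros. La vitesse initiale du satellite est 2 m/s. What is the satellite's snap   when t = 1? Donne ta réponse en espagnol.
Debemos derivar nuestra ecuación de la aceleración a(t) = 40·t^3 - 18·t - 6 2 veces. La derivada de la aceleración da la sacudida: j(t) = 120·t^2 - 18. Derivando la sacudida, obtenemos el snap: s(t) = 240·t. Usando s(t) = 240·t y sustituyendo t = 1, encontramos s = 240.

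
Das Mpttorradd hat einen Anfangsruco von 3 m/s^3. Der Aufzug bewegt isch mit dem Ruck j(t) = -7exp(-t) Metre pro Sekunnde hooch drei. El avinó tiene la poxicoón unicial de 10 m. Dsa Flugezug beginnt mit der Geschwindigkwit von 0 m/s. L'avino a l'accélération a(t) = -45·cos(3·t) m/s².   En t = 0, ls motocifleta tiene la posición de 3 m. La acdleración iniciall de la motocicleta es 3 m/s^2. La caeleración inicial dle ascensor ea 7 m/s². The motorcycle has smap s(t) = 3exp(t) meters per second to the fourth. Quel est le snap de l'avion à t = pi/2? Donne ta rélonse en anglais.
To solve this, we need to take 2 derivatives of our acceleration equation a(t) = -45·cos(3·t). The derivative of acceleration gives jerk: j(t) = 135·sin(3·t). Differentiating jerk, we get snap: s(t) = 405·cos(3·t). From the given snap equation s(t) = 405·cos(3·t), we substitute t = pi/2 to get s = 0.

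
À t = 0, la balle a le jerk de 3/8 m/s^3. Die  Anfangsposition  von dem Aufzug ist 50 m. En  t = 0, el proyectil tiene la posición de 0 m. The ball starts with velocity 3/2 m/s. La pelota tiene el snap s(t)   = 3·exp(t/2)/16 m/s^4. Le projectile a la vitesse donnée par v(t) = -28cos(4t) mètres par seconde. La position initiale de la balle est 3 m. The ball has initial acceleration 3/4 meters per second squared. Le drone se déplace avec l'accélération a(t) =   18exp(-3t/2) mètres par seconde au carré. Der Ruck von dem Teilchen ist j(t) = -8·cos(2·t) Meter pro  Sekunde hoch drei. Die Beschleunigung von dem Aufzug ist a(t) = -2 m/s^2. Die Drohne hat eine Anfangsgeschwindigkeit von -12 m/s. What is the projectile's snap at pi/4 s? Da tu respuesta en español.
Para resolver esto, necesitamos tomar 3 derivadas de nuestra ecuación de la velocidad v(t) = -28·cos(4·t). Tomando d/dt de v(t), encontramos a(t) = 112·sin(4·t). Tomando d/dt de a(t), encontramos j(t) = 448·cos(4·t). La derivada de la sacudida da el snap: s(t) = -1792·sin(4·t). Usando s(t) = -1792·sin(4·t) y sustituyendo t = pi/4, encontramos s = 0.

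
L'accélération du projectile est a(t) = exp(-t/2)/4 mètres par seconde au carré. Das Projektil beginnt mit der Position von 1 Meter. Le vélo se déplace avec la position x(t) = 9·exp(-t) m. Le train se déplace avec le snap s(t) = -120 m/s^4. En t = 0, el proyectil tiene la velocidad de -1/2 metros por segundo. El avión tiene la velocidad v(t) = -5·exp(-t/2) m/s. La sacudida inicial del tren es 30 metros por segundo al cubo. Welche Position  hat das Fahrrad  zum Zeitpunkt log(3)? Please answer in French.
En utilisant x(t) = 9·exp(-t) et en substituant t = log(3), nous trouvons x = 3.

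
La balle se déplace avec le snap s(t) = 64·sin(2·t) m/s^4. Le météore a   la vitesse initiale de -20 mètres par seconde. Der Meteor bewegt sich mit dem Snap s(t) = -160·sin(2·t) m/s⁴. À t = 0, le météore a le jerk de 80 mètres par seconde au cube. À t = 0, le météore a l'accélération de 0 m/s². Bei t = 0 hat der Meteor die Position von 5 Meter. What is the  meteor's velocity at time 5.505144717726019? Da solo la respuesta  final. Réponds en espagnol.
v(5.505144717726019) = -0.294292336693399.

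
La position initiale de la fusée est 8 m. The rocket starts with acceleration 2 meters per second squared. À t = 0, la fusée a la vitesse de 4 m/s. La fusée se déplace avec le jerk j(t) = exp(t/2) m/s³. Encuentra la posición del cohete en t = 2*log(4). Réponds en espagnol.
Para resolver esto, necesitamos tomar 3 integrales de nuestra ecuación de la sacudida j(t) = exp(t/2). La antiderivada de la sacudida, con a(0) = 2, da la aceleración: a(t) = 2·exp(t/2). La integral de la aceleración, con v(0) = 4, da la velocidad: v(t) = 4·exp(t/2). Tomando ∫v(t)dt y aplicando x(0) = 8, encontramos x(t) = 8·exp(t/2). Tenemos la posición x(t) = 8·exp(t/2). Sustituyendo t = 2*log(4): x(2*log(4)) = 32.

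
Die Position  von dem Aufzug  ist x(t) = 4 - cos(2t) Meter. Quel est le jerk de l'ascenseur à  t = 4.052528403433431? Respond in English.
Starting from position x(t) = 4 - cos(2·t), we take 3 derivatives. Differentiating position, we get velocity: v(t) = 2·sin(2·t). Taking d/dt of v(t), we find a(t) = 4·cos(2·t). Differentiating acceleration, we get jerk: j(t) = -8·sin(2·t). Using j(t) = -8·sin(2·t) and substituting t = 4.052528403433431, we find j = -7.74916687761349.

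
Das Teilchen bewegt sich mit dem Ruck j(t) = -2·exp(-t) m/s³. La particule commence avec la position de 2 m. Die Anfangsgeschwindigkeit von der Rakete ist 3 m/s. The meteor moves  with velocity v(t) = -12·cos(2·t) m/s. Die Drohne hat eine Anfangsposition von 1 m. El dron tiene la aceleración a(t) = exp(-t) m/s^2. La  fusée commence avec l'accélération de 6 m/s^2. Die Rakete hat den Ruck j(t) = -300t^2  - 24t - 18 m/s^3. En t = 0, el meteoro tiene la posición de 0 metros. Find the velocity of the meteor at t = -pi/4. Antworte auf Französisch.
De l'équation de la vitesse v(t) = -12·cos(2·t), nous substituons t = -pi/4 pour obtenir v = 0.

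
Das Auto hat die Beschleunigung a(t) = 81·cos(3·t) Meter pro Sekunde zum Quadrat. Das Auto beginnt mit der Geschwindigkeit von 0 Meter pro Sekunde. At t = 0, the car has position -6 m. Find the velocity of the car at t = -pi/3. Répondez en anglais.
To find the answer, we compute 1 antiderivative of a(t) = 81·cos(3·t). Finding the antiderivative of a(t) and using v(0) = 0: v(t) = 27·sin(3·t). From the given velocity equation v(t) = 27·sin(3·t), we substitute t = -pi/3 to get v = 0.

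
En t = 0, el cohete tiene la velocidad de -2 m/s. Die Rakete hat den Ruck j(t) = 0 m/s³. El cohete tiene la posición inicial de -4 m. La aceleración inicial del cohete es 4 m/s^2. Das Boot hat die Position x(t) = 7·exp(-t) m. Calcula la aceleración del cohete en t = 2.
Para resolver esto, necesitamos tomar 1 integral de nuestra ecuación de la sacudida j(t) = 0. Integrando la sacudida y usando la condición inicial a(0) = 4, obtenemos a(t) = 4. De la ecuación de la aceleración a(t) = 4, sustituimos t = 2 para obtener a = 4.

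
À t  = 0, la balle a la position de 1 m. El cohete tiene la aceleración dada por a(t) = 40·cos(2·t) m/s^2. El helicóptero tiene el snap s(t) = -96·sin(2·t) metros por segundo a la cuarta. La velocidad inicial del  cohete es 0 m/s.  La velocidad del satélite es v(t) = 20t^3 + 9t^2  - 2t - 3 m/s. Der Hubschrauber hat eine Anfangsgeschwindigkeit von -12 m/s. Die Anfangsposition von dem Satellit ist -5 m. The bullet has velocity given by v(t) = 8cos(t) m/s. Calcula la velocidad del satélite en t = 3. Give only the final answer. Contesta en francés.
La réponse est 612.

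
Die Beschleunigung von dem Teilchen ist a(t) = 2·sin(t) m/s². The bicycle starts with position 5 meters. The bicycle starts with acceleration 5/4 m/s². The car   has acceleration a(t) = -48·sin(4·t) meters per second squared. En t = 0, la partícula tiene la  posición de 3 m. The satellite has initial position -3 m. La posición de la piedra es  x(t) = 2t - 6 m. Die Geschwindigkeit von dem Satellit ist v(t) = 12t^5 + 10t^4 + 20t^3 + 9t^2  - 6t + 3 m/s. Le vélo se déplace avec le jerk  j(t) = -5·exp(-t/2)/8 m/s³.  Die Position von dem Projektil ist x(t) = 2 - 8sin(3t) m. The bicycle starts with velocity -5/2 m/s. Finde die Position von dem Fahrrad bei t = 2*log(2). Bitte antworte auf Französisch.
En partant du jerk j(t) = -5·exp(-t/2)/8, nous prenons 3 intégrales. En prenant ∫j(t)dt et en appliquant a(0) = 5/4, nous trouvons a(t) = 5·exp(-t/2)/4. En prenant ∫a(t)dt et en appliquant v(0) = -5/2, nous trouvons v(t) = -5·exp(-t/2)/2. En intégrant la vitesse et en utilisant la condition initiale x(0) = 5, nous obtenons x(t) = 5·exp(-t/2). Nous avons la position x(t) = 5·exp(-t/2). En substituant t = 2*log(2): x(2*log(2)) = 5/2.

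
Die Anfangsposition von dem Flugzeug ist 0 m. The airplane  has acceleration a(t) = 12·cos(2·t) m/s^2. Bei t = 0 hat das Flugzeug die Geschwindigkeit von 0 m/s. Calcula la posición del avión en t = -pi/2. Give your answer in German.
Um dies zu lösen, müssen wir 2 Stammfunktionen unserer Gleichung für die Beschleunigung a(t) = 12·cos(2·t) finden. Das Integral von der Beschleunigung, mit v(0) = 0, ergibt die Geschwindigkeit: v(t) = 6·sin(2·t). Die Stammfunktion von der Geschwindigkeit ist die Position. Mit x(0) = 0 erhalten wir x(t) = 3 - 3·cos(2·t). Aus der Gleichung für die Position x(t) = 3 - 3·cos(2·t), setzen wir t = -pi/2 ein und erhalten x = 6.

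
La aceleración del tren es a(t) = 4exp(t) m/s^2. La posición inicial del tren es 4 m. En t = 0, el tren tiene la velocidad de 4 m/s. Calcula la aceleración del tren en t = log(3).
Tenemos la aceleración a(t) = 4·exp(t). Sustituyendo t = log(3): a(log(3)) = 12.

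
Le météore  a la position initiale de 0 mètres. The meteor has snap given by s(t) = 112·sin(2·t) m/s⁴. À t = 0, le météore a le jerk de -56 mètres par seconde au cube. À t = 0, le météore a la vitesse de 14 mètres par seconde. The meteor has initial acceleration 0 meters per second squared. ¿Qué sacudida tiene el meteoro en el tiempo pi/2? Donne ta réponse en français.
Nous devons intégrer notre équation du snap s(t) = 112·sin(2·t) 1 fois. En prenant ∫s(t)dt et en appliquant j(0) = -56, nous trouvons j(t) = -56·cos(2·t). En utilisant j(t) = -56·cos(2·t) et en substituant t = pi/2, nous trouvons j = 56.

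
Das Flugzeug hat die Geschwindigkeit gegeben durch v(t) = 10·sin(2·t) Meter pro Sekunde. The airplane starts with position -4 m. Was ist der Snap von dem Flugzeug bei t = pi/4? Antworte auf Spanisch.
Para resolver esto, necesitamos tomar 3 derivadas de nuestra ecuación de la velocidad v(t) = 10·sin(2·t). Tomando d/dt de v(t), encontramos a(t) = 20·cos(2·t). Tomando d/dt de a(t), encontramos j(t) = -40·sin(2·t). La derivada de la sacudida da el snap: s(t) = -80·cos(2·t). Tenemos el snap s(t) = -80·cos(2·t). Sustituyendo t = pi/4: s(pi/4) = 0.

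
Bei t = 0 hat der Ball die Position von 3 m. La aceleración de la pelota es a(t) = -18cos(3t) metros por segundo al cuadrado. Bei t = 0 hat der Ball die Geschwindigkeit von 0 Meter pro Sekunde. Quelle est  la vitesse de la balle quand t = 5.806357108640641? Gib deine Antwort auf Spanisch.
Necesitamos integrar nuestra ecuación de la aceleración a(t) = -18·cos(3·t) 1 vez. La antiderivada de la aceleración es la velocidad. Usando v(0) = 0, obtenemos v(t) = -6·sin(3·t). Tenemos la velocidad v(t) = -6·sin(3·t). Sustituyendo t = 5.806357108640641: v(5.806357108640641) = 5.94103468896628.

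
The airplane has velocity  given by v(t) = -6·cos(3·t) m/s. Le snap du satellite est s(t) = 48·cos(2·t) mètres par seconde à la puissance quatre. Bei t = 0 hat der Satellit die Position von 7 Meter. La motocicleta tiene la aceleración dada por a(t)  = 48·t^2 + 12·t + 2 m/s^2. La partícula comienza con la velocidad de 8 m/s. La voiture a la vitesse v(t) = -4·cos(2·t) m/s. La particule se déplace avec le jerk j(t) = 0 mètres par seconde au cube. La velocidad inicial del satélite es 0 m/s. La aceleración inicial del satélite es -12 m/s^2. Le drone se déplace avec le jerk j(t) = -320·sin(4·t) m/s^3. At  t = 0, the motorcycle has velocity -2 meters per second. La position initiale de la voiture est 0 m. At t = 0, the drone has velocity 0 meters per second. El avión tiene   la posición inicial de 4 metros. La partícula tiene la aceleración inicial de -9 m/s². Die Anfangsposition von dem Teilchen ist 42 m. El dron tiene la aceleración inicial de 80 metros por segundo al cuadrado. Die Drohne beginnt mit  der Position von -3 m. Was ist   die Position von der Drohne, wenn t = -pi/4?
Wir müssen die Stammfunktion unserer Gleichung für den Ruck j(t) = -320·sin(4·t) 3-mal finden. Durch Integration von dem Ruck und Verwendung der Anfangsbedingung a(0) = 80, erhalten wir a(t) = 80·cos(4·t). Durch Integration von der Beschleunigung und Verwendung der Anfangsbedingung v(0) = 0, erhalten wir v(t) = 20·sin(4·t). Durch Integration von der Geschwindigkeit und Verwendung der Anfangsbedingung x(0) = -3, erhalten wir x(t) = 2 - 5·cos(4·t). Mit x(t) = 2 - 5·cos(4·t) und Einsetzen von t = -pi/4, finden wir x = 7.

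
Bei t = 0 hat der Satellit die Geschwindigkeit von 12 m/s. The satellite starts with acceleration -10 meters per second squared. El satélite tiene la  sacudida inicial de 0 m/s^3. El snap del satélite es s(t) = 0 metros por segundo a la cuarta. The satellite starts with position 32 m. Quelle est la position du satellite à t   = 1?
Nous devons trouver la primitive de notre équation du snap s(t) = 0 4 fois. En prenant ∫s(t)dt et en appliquant j(0) = 0, nous trouvons j(t) = 0. La primitive du jerk, avec a(0) = -10, donne l'accélération: a(t) = -10. La primitive de l'accélération, avec v(0) = 12, donne la vitesse: v(t) = 12 - 10·t. L'intégrale de la vitesse, avec x(0) = 32, donne la position: x(t) = -5·t^2 + 12·t + 32. En utilisant x(t) = -5·t^2 + 12·t + 32 et en substituant t = 1, nous trouvons x = 39.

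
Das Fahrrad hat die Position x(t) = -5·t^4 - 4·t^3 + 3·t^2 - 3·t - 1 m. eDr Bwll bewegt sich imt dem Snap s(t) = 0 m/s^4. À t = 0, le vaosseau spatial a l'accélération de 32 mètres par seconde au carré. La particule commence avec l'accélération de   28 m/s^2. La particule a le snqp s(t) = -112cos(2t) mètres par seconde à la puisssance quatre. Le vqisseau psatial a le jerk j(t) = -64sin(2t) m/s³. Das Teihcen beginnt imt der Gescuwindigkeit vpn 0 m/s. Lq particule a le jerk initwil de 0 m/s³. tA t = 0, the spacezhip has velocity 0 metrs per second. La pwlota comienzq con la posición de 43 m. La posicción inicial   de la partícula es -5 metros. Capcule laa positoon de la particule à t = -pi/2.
Nous devons intégrer notre équation du snap s(t) = -112·cos(2·t) 4 fois. L'intégrale du snap est le jerk. En utilisant j(0) = 0, nous obtenons j(t) = -56·sin(2·t). La primitive du jerk est l'accélération. En utilisant a(0) = 28, nous obtenons a(t) = 28·cos(2·t). L'intégrale de l'accélération est la vitesse. En utilisant v(0) = 0, nous obtenons v(t) = 14·sin(2·t). La primitive de la vitesse, avec x(0) = -5, donne la position: x(t) = 2 - 7·cos(2·t). Nous avons la position x(t) = 2 - 7·cos(2·t). En substituant t = -pi/2: x(-pi/2) = 9.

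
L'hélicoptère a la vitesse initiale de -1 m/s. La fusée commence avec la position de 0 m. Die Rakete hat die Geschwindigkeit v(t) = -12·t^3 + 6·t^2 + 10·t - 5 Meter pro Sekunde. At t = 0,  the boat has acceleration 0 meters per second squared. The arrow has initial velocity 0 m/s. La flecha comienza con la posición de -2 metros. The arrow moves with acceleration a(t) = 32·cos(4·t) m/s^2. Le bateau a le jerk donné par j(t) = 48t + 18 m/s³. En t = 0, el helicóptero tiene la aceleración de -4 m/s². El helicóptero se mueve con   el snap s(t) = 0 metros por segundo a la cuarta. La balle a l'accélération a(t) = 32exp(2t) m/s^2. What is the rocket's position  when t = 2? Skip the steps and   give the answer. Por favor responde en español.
En t = 2, x = -22.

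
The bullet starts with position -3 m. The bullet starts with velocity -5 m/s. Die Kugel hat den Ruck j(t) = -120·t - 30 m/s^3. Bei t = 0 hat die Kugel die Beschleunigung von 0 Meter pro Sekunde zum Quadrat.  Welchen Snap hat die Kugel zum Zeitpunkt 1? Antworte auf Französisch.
En partant du jerk j(t) = -120·t - 30, nous prenons 1 dérivée. La dérivée du jerk donne le snap: s(t) = -120. De l'équation du snap s(t) = -120, nous substituons t = 1 pour obtenir s = -120.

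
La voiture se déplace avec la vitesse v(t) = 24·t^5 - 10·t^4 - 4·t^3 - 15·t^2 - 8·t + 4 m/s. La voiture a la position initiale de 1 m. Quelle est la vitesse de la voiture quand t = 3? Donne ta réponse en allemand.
Mit v(t) = 24·t^5 - 10·t^4 - 4·t^3 - 15·t^2 - 8·t + 4 und Einsetzen von t = 3, finden wir v = 4759.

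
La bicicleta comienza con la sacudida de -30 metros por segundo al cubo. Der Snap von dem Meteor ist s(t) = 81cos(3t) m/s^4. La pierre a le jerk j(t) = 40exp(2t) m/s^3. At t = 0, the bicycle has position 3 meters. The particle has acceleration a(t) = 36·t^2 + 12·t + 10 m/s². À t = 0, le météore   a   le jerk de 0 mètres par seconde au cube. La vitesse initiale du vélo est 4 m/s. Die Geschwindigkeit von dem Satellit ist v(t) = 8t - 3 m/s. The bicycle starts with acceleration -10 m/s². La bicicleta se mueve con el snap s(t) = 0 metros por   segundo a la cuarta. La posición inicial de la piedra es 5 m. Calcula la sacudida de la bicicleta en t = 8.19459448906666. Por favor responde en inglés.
To find the answer, we compute 1 antiderivative of s(t) = 0. The integral of snap is jerk. Using j(0) = -30, we get j(t) = -30. Using j(t) = -30 and substituting t = 8.19459448906666, we find j = -30.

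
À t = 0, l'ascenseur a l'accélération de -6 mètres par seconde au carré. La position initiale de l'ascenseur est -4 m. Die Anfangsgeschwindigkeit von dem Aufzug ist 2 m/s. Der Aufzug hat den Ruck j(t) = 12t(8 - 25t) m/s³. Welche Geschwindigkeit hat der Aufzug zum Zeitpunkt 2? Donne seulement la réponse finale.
Bei t = 2, v = -282.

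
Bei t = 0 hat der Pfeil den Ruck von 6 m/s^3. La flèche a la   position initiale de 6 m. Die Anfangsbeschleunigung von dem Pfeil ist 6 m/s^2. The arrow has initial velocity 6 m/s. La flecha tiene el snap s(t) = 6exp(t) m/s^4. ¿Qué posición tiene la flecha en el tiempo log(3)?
Partiendo del snap s(t) = 6·exp(t), tomamos 4 antiderivadas. Tomando ∫s(t)dt y aplicando j(0) = 6, encontramos j(t) = 6·exp(t). Tomando ∫j(t)dt y aplicando a(0) = 6, encontramos a(t) = 6·exp(t). La antiderivada de la aceleración es la velocidad. Usando v(0) = 6, obtenemos v(t) = 6·exp(t). La integral de la velocidad es la posición. Usando x(0) = 6, obtenemos x(t) = 6·exp(t). De la ecuación de la posición x(t) = 6·exp(t), sustituimos t = log(3) para obtener x = 18.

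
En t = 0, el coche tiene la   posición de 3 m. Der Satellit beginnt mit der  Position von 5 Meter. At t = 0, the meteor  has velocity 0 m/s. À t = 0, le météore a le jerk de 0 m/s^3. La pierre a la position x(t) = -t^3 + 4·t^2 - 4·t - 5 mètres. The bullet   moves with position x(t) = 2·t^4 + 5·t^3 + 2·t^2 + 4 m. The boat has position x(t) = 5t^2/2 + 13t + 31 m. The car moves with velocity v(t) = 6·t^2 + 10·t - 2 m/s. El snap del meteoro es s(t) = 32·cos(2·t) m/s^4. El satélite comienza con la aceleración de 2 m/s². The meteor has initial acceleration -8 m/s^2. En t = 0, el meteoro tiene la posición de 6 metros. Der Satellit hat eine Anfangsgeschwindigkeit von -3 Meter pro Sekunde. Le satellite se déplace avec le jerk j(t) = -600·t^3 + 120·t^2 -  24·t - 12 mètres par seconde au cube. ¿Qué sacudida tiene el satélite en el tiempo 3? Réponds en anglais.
From the given jerk equation j(t) = -600·t^3 + 120·t^2 - 24·t - 12, we substitute t = 3 to get j = -15204.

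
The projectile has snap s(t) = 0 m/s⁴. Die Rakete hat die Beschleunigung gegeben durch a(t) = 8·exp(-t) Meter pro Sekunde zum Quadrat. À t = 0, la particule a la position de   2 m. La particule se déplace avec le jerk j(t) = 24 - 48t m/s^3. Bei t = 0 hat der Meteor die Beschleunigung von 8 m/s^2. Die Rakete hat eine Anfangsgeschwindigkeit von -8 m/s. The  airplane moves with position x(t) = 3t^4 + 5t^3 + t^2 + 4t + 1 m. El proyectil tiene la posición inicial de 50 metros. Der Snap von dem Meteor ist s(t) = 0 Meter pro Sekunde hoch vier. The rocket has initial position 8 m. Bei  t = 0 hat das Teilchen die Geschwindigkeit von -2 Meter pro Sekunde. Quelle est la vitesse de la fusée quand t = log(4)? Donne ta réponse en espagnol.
Partiendo de la aceleración a(t) = 8·exp(-t), tomamos 1 antiderivada. La antiderivada de la aceleración es la velocidad. Usando v(0) = -8, obtenemos v(t) = -8·exp(-t). Tenemos la velocidad v(t) = -8·exp(-t). Sustituyendo t = log(4): v(log(4)) = -2.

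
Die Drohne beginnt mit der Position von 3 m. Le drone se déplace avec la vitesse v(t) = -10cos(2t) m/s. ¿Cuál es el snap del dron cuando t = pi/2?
Para resolver esto, necesitamos tomar 3 derivadas de nuestra ecuación de la velocidad v(t) = -10·cos(2·t). Tomando d/dt de v(t), encontramos a(t) = 20·sin(2·t). La derivada de la aceleración da la sacudida: j(t) = 40·cos(2·t). Tomando d/dt de j(t), encontramos s(t) = -80·sin(2·t). De la ecuación del snap s(t) = -80·sin(2·t), sustituimos t = pi/2 para obtener s = 0.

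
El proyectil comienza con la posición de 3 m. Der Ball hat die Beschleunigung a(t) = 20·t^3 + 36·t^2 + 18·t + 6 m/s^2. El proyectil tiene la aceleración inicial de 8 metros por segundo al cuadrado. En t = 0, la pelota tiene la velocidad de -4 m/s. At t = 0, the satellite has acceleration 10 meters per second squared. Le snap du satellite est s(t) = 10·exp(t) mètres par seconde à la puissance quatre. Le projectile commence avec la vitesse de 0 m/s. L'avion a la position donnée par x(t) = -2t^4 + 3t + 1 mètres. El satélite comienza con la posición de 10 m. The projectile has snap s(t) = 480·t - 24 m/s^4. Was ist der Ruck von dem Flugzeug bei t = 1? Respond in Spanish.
Partiendo de la posición x(t) = -2·t^4 + 3·t + 1, tomamos 3 derivadas. La derivada de la posición da la velocidad: v(t) = 3 - 8·t^3. Tomando d/dt de v(t), encontramos a(t) = -24·t^2. Derivando la aceleración, obtenemos la sacudida: j(t) = -48·t. Tenemos la sacudida j(t) = -48·t. Sustituyendo t = 1: j(1) = -48.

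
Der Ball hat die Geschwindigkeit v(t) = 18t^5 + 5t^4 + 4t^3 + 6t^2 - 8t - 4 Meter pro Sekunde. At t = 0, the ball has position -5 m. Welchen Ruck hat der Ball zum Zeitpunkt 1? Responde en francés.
En partant de la vitesse v(t) = 18·t^5 + 5·t^4 + 4·t^3 + 6·t^2 - 8·t - 4, nous prenons 2 dérivées. La dérivée de la vitesse donne l'accélération: a(t) = 90·t^4 + 20·t^3 + 12·t^2 + 12·t - 8. En dérivant l'accélération, nous obtenons le jerk: j(t) = 360·t^3 + 60·t^2 + 24·t + 12. De l'équation du jerk j(t) = 360·t^3 + 60·t^2 + 24·t + 12, nous substituons t = 1 pour obtenir j = 456.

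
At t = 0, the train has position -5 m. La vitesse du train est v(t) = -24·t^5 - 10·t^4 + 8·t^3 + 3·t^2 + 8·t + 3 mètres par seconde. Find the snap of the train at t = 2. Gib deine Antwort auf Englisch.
Starting from velocity v(t) = -24·t^5 - 10·t^4 + 8·t^3 + 3·t^2 + 8·t + 3, we take 3 derivatives. The derivative of velocity gives acceleration: a(t) = -120·t^4 - 40·t^3 + 24·t^2 + 6·t + 8. The derivative of acceleration gives jerk: j(t) = -480·t^3 - 120·t^2 + 48·t + 6. Taking d/dt of j(t), we find s(t) = -1440·t^2 - 240·t + 48. Using s(t) = -1440·t^2 - 240·t + 48 and substituting t = 2, we find s = -6192.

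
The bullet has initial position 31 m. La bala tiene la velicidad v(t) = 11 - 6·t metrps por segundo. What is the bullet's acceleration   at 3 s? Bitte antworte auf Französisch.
Pour résoudre ceci, nous devons prendre 1 dérivée de notre équation de la vitesse v(t) = 11 - 6·t. En prenant d/dt de v(t), nous trouvons a(t) = -6. Nous avons l'accélération a(t) = -6. En substituant t = 3: a(3) = -6.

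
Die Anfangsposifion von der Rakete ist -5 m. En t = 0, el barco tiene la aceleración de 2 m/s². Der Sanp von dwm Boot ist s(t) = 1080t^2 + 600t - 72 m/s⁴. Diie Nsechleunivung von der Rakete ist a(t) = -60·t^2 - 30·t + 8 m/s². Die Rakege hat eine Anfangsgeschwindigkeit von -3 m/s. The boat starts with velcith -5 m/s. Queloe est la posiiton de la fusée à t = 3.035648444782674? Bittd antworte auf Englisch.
Starting from acceleration a(t) = -60·t^2 - 30·t + 8, we take 2 integrals. Taking ∫a(t)dt and applying v(0) = -3, we find v(t) = -20·t^3 - 15·t^2 + 8·t - 3. The antiderivative of velocity, with x(0) = -5, gives position: x(t) = -5·t^4 - 5·t^3 + 4·t^2 - 3·t - 5. Using x(t) = -5·t^4 - 5·t^3 + 4·t^2 - 3·t - 5 and substituting t = 3.035648444782674, we find x = -541.712258034827.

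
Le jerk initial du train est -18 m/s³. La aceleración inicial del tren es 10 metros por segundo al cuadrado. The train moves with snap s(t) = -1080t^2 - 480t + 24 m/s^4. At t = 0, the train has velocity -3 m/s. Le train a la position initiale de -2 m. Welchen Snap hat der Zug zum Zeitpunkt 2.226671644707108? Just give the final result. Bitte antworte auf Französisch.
À t = 2.226671644707108, s = -6399.51433186948.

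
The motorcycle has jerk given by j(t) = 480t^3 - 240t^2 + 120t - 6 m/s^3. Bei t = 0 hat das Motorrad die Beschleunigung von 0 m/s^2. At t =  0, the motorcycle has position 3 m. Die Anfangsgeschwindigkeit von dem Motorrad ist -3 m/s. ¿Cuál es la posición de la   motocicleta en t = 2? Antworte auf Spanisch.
Para resolver esto, necesitamos tomar 3 antiderivadas de nuestra ecuación de la sacudida j(t) = 480·t^3 - 240·t^2 + 120·t - 6. La antiderivada de la sacudida, con a(0) = 0, da la aceleración: a(t) = 2·t·(60·t^3 - 40·t^2 + 30·t - 3). La integral de la aceleración, con v(0) = -3, da la velocidad: v(t) = 24·t^5 - 20·t^4 + 20·t^3 - 3·t^2 - 3. Tomando ∫v(t)dt y aplicando x(0) = 3, encontramos x(t) = 4·t^6 - 4·t^5 + 5·t^4 - t^3 - 3·t + 3. De la ecuación de la posición x(t) = 4·t^6 - 4·t^5 + 5·t^4 - t^3 - 3·t + 3, sustituimos t = 2 para obtener x = 197.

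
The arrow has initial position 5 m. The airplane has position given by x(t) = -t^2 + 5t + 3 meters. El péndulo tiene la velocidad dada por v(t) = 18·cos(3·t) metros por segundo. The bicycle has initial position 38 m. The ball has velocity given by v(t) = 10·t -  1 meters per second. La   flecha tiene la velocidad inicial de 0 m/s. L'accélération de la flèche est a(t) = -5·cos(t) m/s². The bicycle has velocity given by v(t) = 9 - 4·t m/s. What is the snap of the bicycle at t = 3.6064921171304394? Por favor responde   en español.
Partiendo de la velocidad v(t) = 9 - 4·t, tomamos 3 derivadas. Derivando la velocidad, obtenemos la aceleración: a(t) = -4. Derivando la aceleración, obtenemos la sacudida: j(t) = 0. Derivando la sacudida, obtenemos el snap: s(t) = 0. Tenemos el snap s(t) = 0. Sustituyendo t = 3.6064921171304394: s(3.6064921171304394) = 0.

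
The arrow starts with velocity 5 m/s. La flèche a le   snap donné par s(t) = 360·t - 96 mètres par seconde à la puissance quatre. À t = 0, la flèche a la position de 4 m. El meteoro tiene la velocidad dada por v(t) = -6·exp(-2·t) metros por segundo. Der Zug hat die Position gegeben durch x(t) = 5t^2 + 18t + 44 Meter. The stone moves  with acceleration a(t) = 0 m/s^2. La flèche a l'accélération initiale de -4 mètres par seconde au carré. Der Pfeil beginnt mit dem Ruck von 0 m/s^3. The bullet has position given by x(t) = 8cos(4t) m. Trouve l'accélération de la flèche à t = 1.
Nous devons intégrer notre équation du snap s(t) = 360·t - 96 2 fois. La primitive du snap, avec j(0) = 0, donne le jerk: j(t) = 12·t·(15·t - 8). En intégrant le jerk et en utilisant la condition initiale a(0) = -4, nous obtenons a(t) = 60·t^3 - 48·t^2 - 4. Nous avons l'accélération a(t) = 60·t^3 - 48·t^2 - 4. En substituant t = 1: a(1) = 8.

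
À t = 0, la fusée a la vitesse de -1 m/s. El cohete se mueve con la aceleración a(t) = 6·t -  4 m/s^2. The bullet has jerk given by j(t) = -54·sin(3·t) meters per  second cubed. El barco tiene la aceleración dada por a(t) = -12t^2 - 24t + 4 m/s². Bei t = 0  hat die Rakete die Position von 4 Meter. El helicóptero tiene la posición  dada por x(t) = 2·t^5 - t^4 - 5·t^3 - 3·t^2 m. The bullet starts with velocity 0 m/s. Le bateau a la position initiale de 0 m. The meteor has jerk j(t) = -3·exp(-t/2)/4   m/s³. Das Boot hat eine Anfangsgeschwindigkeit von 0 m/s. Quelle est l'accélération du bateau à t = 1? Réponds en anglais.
From the given acceleration equation a(t) = -12·t^2 - 24·t + 4, we substitute t = 1 to get a = -32.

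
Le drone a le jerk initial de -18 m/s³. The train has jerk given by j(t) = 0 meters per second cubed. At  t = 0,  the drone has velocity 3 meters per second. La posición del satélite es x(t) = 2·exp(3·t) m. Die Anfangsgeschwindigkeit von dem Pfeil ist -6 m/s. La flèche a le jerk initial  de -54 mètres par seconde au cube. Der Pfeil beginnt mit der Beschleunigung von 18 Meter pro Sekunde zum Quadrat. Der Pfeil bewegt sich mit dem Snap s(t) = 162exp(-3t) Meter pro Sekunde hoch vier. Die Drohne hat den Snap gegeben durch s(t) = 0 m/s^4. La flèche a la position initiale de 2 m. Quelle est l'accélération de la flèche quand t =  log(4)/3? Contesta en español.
Para resolver esto, necesitamos tomar 2 integrales de nuestra ecuación del snap s(t) = 162·exp(-3·t). La antiderivada del snap es la sacudida. Usando j(0) = -54, obtenemos j(t) = -54·exp(-3·t). La antiderivada de la sacudida, con a(0) = 18, da la aceleración: a(t) = 18·exp(-3·t). De la ecuación de la aceleración a(t) = 18·exp(-3·t), sustituimos t = log(4)/3 para obtener a = 9/2.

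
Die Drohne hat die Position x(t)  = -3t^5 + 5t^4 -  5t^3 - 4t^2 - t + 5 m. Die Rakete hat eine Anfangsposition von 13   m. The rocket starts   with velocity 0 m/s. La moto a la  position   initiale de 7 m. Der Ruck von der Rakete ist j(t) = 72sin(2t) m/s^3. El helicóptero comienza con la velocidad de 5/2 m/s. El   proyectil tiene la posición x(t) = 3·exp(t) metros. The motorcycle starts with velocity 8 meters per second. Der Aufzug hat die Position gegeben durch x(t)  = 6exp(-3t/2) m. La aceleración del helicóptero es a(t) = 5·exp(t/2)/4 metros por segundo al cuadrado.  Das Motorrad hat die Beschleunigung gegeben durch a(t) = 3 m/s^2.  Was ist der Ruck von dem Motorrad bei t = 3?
Wir müssen unsere Gleichung für die Beschleunigung a(t) = 3 1-mal ableiten. Durch Ableiten von der Beschleunigung erhalten wir den Ruck: j(t) = 0. Aus der Gleichung für den Ruck j(t) = 0, setzen wir t = 3 ein und erhalten j = 0.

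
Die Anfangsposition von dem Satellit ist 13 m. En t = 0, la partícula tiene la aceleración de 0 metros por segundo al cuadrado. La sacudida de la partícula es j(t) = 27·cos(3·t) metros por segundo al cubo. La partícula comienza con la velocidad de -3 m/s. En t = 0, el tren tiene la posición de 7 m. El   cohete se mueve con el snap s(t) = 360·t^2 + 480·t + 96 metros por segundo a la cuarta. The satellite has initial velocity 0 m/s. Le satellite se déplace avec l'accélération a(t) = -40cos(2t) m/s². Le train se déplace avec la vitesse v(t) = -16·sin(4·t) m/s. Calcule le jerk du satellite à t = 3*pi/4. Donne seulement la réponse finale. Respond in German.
Die Antwort ist -80.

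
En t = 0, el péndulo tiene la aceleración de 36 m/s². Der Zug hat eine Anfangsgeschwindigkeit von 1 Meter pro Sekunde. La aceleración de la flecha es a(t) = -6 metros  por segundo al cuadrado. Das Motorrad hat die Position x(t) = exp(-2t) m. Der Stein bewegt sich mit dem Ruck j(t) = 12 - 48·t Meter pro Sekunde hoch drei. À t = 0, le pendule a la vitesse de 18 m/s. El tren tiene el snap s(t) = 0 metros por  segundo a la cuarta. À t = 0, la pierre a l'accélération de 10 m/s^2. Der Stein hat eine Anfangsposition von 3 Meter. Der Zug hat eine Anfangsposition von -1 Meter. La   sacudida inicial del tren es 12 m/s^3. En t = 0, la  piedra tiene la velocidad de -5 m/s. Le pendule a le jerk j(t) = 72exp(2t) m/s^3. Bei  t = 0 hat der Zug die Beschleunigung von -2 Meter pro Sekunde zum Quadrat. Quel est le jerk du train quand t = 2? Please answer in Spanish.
Para resolver esto, necesitamos tomar 1 integral de nuestra ecuación del snap s(t) = 0. La antiderivada del snap es la sacudida. Usando j(0) = 12, obtenemos j(t) = 12. Tenemos la sacudida j(t) = 12. Sustituyendo t = 2: j(2) = 12.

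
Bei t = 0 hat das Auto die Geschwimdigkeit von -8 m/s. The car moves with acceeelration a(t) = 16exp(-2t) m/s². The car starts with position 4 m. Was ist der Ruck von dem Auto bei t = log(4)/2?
Ausgehend von der Beschleunigung a(t) = 16·exp(-2·t), nehmen wir 1 Ableitung. Mit d/dt von a(t) finden wir j(t) = -32·exp(-2·t). Mit j(t) = -32·exp(-2·t) und Einsetzen von t = log(4)/2, finden wir j = -8.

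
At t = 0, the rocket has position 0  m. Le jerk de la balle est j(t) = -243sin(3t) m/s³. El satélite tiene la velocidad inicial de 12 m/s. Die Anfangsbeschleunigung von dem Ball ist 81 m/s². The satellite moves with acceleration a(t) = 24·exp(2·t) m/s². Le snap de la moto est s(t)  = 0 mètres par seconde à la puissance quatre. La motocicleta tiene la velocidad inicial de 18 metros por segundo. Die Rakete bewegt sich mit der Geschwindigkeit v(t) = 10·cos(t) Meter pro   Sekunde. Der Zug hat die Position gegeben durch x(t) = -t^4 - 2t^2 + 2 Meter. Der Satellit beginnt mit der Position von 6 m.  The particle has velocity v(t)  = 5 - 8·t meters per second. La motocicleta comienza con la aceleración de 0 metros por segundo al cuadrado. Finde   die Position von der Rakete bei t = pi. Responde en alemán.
Wir müssen unsere Gleichung für die Geschwindigkeit v(t) = 10·cos(t) 1-mal integrieren. Mit ∫v(t)dt und Anwendung von x(0) = 0, finden wir x(t) = 10·sin(t). Aus der Gleichung für die Position x(t) = 10·sin(t), setzen wir t = pi ein und erhalten x = 0.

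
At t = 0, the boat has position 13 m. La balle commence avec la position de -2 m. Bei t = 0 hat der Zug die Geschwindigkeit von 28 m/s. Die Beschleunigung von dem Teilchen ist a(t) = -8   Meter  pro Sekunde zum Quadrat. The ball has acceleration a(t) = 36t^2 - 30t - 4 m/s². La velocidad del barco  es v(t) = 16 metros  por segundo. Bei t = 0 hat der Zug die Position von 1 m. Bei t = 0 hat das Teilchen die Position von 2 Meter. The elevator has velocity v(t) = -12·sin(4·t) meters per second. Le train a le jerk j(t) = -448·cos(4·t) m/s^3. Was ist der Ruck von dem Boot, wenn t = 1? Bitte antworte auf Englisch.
Starting from velocity v(t) = 16, we take 2 derivatives. Differentiating velocity, we get acceleration: a(t) = 0. Taking d/dt of a(t), we find j(t) = 0. We have jerk j(t) = 0. Substituting t = 1: j(1) = 0.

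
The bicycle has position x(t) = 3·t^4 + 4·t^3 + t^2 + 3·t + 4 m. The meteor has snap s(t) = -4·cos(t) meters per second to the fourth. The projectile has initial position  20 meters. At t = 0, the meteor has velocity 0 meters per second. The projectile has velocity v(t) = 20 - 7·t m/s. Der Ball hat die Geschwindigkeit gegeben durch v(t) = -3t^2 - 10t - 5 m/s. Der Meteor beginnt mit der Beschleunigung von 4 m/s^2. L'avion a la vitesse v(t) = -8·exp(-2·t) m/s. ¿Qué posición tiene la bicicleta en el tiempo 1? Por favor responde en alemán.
Wir haben die Position x(t) = 3·t^4 + 4·t^3 + t^2 + 3·t + 4. Durch Einsetzen von t = 1: x(1) = 15.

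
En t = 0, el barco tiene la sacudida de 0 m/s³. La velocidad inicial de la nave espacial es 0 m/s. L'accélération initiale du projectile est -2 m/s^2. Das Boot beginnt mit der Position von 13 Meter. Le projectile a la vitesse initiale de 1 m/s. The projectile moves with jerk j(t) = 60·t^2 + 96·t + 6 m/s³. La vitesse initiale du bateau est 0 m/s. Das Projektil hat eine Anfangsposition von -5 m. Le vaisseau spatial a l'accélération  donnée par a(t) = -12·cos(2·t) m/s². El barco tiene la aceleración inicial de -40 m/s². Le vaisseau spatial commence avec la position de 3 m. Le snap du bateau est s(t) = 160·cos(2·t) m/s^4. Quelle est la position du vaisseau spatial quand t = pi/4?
Nous devons trouver l'intégrale de notre équation de l'accélération a(t) = -12·cos(2·t) 2 fois. La primitive de l'accélération est la vitesse. En utilisant v(0) = 0, nous obtenons v(t) = -6·sin(2·t). En prenant ∫v(t)dt et en appliquant x(0) = 3, nous trouvons x(t) = 3·cos(2·t). De l'équation de la position x(t) = 3·cos(2·t), nous substituons t = pi/4 pour obtenir x = 0.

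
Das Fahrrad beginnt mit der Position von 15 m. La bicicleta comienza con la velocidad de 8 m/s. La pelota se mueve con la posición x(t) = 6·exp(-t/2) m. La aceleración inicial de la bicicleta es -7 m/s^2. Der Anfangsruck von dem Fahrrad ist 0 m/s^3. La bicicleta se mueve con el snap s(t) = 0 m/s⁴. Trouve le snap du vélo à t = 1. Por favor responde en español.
Tenemos el snap s(t) = 0. Sustituyendo t = 1: s(1) = 0.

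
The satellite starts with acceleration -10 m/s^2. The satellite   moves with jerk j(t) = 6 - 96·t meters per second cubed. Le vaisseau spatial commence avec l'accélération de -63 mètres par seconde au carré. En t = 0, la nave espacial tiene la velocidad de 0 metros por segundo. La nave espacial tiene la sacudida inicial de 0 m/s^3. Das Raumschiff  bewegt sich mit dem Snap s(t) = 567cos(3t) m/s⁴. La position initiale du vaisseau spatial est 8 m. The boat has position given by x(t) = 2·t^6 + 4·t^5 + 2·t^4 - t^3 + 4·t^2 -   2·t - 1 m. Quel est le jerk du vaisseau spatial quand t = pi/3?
Nous devons trouver la primitive de notre équation du snap s(t) = 567·cos(3·t) 1 fois. En intégrant le snap et en utilisant la condition initiale j(0) = 0, nous obtenons j(t) = 189·sin(3·t). De l'équation du jerk j(t) = 189·sin(3·t), nous substituons t = pi/3 pour obtenir j = 0.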